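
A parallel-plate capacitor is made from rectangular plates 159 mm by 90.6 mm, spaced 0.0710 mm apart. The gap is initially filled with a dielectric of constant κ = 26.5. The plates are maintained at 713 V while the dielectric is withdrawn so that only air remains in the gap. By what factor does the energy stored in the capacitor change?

Battery connected ⇒ V is held fixed.
C₂ = 0.0377 C₁ and U = ½CV², so U₂/U₁ = C₂/C₁ = 0.0377.

0.0377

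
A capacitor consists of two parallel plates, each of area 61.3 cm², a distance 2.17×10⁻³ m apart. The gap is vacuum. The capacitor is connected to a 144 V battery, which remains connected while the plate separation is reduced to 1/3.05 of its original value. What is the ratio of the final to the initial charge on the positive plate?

Q₂/Q₁ ≈ 3.05

Battery connected ⇒ V is held fixed.
C₂ = 3.05 C₁ and Q = CV, so Q₂/Q₁ = C₂/C₁ = 3.05.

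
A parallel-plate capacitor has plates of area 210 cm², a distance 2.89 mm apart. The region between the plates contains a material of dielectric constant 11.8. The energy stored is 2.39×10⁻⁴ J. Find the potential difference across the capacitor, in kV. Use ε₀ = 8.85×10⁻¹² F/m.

0.794 kV

A = 210 cm² = 2.10×10⁻² m².
C = κε₀A/d = 11.8 × 8.85×10⁻¹² × 2.10×10⁻² / 2.89×10⁻³ = 7.59×10⁻¹⁰ F.
V = √(2U/C) = √(2 × 2.39×10⁻⁴ / 7.59×10⁻¹⁰) = 7.94×10² V.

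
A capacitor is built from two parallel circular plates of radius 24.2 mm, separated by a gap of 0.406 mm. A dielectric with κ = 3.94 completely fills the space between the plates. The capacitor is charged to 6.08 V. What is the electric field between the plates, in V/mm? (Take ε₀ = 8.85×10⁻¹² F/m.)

15.0 V/mm

E = V/d = 6.08 / 4.06×10⁻⁴ = 1.50×10⁴ V/m.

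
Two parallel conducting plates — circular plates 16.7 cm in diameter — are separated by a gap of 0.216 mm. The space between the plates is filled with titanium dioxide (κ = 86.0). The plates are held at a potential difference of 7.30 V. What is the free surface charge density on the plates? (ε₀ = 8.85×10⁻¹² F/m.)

2.57 nC/cm²

A = π(16.7/2 cm)² = 2.19×10⁻² m².
C = κε₀A/d = 86.0 × 8.85×10⁻¹² × 2.19×10⁻² / 2.16×10⁻⁴ = 7.72×10⁻⁸ F.
σ = Q/A = CV/A = 7.72×10⁻⁸ × 7.30 / 2.19×10⁻² = 2.57×10⁻⁵ C/m².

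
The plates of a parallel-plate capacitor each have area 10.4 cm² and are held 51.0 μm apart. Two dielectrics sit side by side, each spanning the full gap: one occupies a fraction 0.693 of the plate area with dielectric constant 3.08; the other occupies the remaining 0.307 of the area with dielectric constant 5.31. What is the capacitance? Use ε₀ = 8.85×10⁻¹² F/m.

A = 10.4 cm² = 1.04×10⁻³ m².
Side-by-side slabs ⇒ two capacitors in parallel, each spanning the full gap.
C₁ = κ₁ε₀A₁/d = 3.08 × 8.85×10⁻¹² × 7.21×10⁻⁴ / 5.10×10⁻⁵ = 3.85×10⁻¹⁰ F.
C₂ = κ₂ε₀A₂/d = 5.31 × 8.85×10⁻¹² × 3.19×10⁻⁴ / 5.10×10⁻⁵ = 2.94×10⁻¹⁰ F.
C = C₁ + C₂ = 6.79×10⁻¹⁰ F.

0.679 nF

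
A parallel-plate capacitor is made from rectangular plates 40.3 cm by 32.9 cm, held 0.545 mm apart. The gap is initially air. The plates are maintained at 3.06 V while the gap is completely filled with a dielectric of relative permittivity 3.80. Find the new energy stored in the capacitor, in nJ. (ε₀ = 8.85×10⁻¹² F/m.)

A = 40.3 × 32.9 cm² = 0.133 m².
Initially C₁ = ε₀A/d = 8.85×10⁻¹² × 0.133 / 5.45×10⁻⁴ = 2.15×10⁻⁹ F.
U₁ = 1.01×10⁻⁸ J.
Battery connected ⇒ V is held fixed. C₂ = 3.80 C₁ and U = ½CV², so U₂/U₁ = C₂/C₁ = 3.80.
U₂ = 3.80 × 1.01×10⁻⁸ = 3.83×10⁻⁸ J.

U ≈ 38.3 nJ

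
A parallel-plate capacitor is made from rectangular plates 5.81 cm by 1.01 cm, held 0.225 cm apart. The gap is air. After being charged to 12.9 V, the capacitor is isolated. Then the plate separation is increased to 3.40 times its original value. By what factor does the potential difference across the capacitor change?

Isolated ⇒ Q is held fixed.
C₂ = 0.294 C₁ and V = Q/C, so V₂/V₁ = C₁/C₂ = 3.40.

V₂/V₁ ≈ 3.40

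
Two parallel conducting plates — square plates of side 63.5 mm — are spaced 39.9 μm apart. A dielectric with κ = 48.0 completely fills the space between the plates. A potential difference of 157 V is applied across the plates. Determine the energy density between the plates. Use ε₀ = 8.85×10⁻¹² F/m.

3289 J/m³

E = V/d = 157 / 3.99×10⁻⁵ = 3.93×10⁶ V/m.
u = ½κε₀E² = ½ × 48.0 × 8.85×10⁻¹² × (3.93×10⁶)² = 3.29×10³ J/m³.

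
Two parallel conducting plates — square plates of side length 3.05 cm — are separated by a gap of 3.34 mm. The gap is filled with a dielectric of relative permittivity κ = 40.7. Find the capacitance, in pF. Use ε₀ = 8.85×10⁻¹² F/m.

C ≈ 100 pF

A = (3.05 cm)² = 9.30×10⁻⁴ m².
C = κε₀A/d = 40.7 × 8.85×10⁻¹² × 9.30×10⁻⁴ / 3.34×10⁻³ = 1.00×10⁻¹⁰ F.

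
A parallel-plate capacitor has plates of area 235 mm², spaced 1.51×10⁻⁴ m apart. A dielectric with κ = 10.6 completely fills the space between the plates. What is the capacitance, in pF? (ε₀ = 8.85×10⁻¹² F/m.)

A = 235 mm² = 2.35×10⁻⁴ m².
C = κε₀A/d = 10.6 × 8.85×10⁻¹² × 2.35×10⁻⁴ / 1.51×10⁻⁴ = 1.46×10⁻¹⁰ F.

146 pF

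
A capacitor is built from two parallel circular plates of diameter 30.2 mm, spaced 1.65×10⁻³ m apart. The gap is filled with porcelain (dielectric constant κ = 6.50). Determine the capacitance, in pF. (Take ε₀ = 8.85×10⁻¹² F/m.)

C ≈ 25.0 pF

A = π(30.2/2 mm)² = 7.16×10⁻⁴ m².
C = κε₀A/d = 6.50 × 8.85×10⁻¹² × 7.16×10⁻⁴ / 1.65×10⁻³ = 2.50×10⁻¹¹ F.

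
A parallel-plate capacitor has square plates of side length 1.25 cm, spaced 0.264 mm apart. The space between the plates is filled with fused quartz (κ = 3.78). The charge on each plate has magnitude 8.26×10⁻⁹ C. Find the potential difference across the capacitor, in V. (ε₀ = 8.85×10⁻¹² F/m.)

A = (1.25 cm)² = 1.56×10⁻⁴ m².
C = κε₀A/d = 3.78 × 8.85×10⁻¹² × 1.56×10⁻⁴ / 2.64×10⁻⁴ = 1.98×10⁻¹¹ F.
V = Q/C = 8.26×10⁻⁹ / 1.98×10⁻¹¹ = 4.17×10² V.

V ≈ 417 V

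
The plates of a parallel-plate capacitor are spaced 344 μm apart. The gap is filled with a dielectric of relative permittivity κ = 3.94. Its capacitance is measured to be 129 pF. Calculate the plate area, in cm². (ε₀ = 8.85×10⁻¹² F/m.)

A = Cd/(κε₀) = 1.29×10⁻¹⁰ × 3.44×10⁻⁴ / (3.94 × 8.85×10⁻¹²) = 1.27×10⁻³ m².

12.7 cm²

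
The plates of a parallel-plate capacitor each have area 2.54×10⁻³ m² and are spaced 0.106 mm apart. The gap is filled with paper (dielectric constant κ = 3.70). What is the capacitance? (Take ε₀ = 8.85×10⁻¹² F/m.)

C = κε₀A/d = 3.70 × 8.85×10⁻¹² × 2.54×10⁻³ / 1.06×10⁻⁴ = 7.85×10⁻¹⁰ F.

0.785 nF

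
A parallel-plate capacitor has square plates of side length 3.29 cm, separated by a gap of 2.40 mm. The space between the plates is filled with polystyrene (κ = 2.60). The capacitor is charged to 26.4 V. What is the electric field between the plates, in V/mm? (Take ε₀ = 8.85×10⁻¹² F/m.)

E = V/d = 26.4 / 2.40×10⁻³ = 1.10×10⁴ V/m.

E ≈ 11.0 V/mm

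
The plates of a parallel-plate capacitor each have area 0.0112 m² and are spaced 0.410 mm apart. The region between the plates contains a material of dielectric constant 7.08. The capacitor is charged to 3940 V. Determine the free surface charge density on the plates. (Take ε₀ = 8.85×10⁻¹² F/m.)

C = κε₀A/d = 7.08 × 8.85×10⁻¹² × 1.12×10⁻² / 4.10×10⁻⁴ = 1.71×10⁻⁹ F.
σ = Q/A = CV/A = 1.71×10⁻⁹ × 3940 / 1.12×10⁻² = 6.02×10⁻⁴ C/m².

σ ≈ 60.2 nC/cm²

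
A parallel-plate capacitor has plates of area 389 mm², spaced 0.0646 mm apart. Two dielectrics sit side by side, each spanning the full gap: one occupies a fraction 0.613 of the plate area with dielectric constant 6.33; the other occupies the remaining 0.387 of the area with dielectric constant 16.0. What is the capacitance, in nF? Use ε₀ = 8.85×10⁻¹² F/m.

C ≈ 0.537 nF

A = 389 mm² = 3.89×10⁻⁴ m².
Side-by-side slabs ⇒ two capacitors in parallel, each spanning the full gap.
C₁ = κ₁ε₀A₁/d = 6.33 × 8.85×10⁻¹² × 2.38×10⁻⁴ / 6.46×10⁻⁵ = 2.07×10⁻¹⁰ F.
C₂ = κ₂ε₀A₂/d = 16.0 × 8.85×10⁻¹² × 1.51×10⁻⁴ / 6.46×10⁻⁵ = 3.30×10⁻¹⁰ F.
C = C₁ + C₂ = 5.37×10⁻¹⁰ F.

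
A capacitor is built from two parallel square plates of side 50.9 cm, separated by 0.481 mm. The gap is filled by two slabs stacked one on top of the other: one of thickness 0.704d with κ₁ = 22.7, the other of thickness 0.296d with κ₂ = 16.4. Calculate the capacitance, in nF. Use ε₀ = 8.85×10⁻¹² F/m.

97.2 nF

A = (50.9 cm)² = 0.259 m².
Stacked slabs ⇒ two capacitors in series, each with the full plate area.
C₁ = κ₁ε₀A/d₁ = 22.7 × 8.85×10⁻¹² × 0.259 / 3.39×10⁻⁴ = 1.54×10⁻⁷ F.
C₂ = κ₂ε₀A/d₂ = 16.4 × 8.85×10⁻¹² × 0.259 / 1.42×10⁻⁴ = 2.64×10⁻⁷ F.
C = (1/C₁ + 1/C₂)⁻¹ = 9.72×10⁻⁸ F.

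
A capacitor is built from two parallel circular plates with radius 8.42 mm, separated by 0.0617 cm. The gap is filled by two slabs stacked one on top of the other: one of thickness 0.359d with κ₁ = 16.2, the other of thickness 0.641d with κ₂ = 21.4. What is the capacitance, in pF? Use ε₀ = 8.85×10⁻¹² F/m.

A = π(8.42 mm)² = 2.23×10⁻⁴ m².
Stacked slabs ⇒ two capacitors in series, each with the full plate area.
C₁ = κ₁ε₀A/d₁ = 16.2 × 8.85×10⁻¹² × 2.23×10⁻⁴ / 2.22×10⁻⁴ = 1.44×10⁻¹⁰ F.
C₂ = κ₂ε₀A/d₂ = 21.4 × 8.85×10⁻¹² × 2.23×10⁻⁴ / 3.95×10⁻⁴ = 1.07×10⁻¹⁰ F.
C = (1/C₁ + 1/C₂)⁻¹ = 6.13×10⁻¹¹ F.

C ≈ 61.3 pF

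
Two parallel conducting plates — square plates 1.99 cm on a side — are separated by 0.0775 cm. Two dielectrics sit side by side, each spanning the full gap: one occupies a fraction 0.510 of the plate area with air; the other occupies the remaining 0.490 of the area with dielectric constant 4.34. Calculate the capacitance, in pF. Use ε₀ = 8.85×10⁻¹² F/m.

A = (1.99 cm)² = 3.96×10⁻⁴ m².
Side-by-side slabs ⇒ two capacitors in parallel, each spanning the full gap.
C₁ = κ₁ε₀A₁/d = 1.00 × 8.85×10⁻¹² × 2.02×10⁻⁴ / 7.75×10⁻⁴ = 2.31×10⁻¹² F.
C₂ = κ₂ε₀A₂/d = 4.34 × 8.85×10⁻¹² × 1.94×10⁻⁴ / 7.75×10⁻⁴ = 9.62×10⁻¹² F.
C = C₁ + C₂ = 1.19×10⁻¹¹ F.

C ≈ 11.9 pF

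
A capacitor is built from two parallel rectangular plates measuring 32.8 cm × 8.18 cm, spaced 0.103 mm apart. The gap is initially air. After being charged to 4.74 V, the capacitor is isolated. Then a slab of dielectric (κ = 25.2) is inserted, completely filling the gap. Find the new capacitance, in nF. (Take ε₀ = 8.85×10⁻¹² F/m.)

C ≈ 58.1 nF

A = 32.8 × 8.18 cm² = 2.68×10⁻² m².
Initially C₁ = ε₀A/d = 8.85×10⁻¹² × 2.68×10⁻² / 1.03×10⁻⁴ = 2.31×10⁻⁹ F.
C = κε₀A/d scales with κ, so C₂/C₁ = κ = 25.2.
C₂ = 25.2 × 2.31×10⁻⁹ = 5.81×10⁻⁸ F.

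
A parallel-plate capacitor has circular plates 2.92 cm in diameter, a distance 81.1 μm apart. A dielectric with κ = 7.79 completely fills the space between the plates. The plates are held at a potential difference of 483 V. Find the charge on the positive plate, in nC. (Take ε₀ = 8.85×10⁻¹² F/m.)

A = π(2.92/2 cm)² = 6.70×10⁻⁴ m².
C = κε₀A/d = 7.79 × 8.85×10⁻¹² × 6.70×10⁻⁴ / 8.11×10⁻⁵ = 5.69×10⁻¹⁰ F.
Q = CV = 5.69×10⁻¹⁰ × 483 = 2.75×10⁻⁷ C.

275 nC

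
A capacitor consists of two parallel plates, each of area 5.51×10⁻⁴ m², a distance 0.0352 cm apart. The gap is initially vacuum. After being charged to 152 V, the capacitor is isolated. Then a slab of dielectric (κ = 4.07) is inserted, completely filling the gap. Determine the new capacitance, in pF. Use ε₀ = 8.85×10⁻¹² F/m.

C ≈ 56.4 pF

Initially C₁ = ε₀A/d = 8.85×10⁻¹² × 5.51×10⁻⁴ / 3.52×10⁻⁴ = 1.39×10⁻¹¹ F.
C = κε₀A/d scales with κ, so C₂/C₁ = κ = 4.07.
C₂ = 4.07 × 1.39×10⁻¹¹ = 5.64×10⁻¹¹ F.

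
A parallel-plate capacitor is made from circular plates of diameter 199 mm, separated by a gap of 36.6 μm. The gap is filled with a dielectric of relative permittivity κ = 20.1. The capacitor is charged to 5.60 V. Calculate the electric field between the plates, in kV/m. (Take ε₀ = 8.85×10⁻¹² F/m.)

153 kV/m

E = V/d = 5.60 / 3.66×10⁻⁵ = 1.53×10⁵ V/m.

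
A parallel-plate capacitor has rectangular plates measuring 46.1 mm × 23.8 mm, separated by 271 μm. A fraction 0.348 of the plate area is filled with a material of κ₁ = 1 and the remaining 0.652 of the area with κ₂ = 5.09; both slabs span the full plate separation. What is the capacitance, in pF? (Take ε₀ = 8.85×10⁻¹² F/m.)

A = 46.1 × 23.8 mm² = 1.10×10⁻³ m².
Side-by-side slabs ⇒ two capacitors in parallel, each spanning the full gap.
C₁ = κ₁ε₀A₁/d = 1.00 × 8.85×10⁻¹² × 3.82×10⁻⁴ / 2.71×10⁻⁴ = 1.25×10⁻¹¹ F.
C₂ = κ₂ε₀A₂/d = 5.09 × 8.85×10⁻¹² × 7.15×10⁻⁴ / 2.71×10⁻⁴ = 1.19×10⁻¹⁰ F.
C = C₁ + C₂ = 1.31×10⁻¹⁰ F.

C ≈ 131 pF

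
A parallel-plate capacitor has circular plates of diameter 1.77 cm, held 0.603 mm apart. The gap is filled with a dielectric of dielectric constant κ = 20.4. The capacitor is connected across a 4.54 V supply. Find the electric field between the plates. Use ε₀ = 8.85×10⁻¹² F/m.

E = V/d = 4.54 / 6.03×10⁻⁴ = 7.53×10³ V/m.

7.53 kV/m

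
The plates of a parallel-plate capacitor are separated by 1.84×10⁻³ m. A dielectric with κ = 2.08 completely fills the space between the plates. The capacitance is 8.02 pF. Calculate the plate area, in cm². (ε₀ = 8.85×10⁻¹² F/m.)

A ≈ 8.02 cm²

A = Cd/(κε₀) = 8.02×10⁻¹² × 1.84×10⁻³ / (2.08 × 8.85×10⁻¹²) = 8.02×10⁻⁴ m².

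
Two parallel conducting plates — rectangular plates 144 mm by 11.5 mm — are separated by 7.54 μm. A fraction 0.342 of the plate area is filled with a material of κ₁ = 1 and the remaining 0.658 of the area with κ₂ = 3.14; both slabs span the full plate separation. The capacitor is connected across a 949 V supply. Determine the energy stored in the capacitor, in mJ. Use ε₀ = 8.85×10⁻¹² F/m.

A = 144 × 11.5 mm² = 1.66×10⁻³ m².
Side-by-side slabs ⇒ two capacitors in parallel, each spanning the full gap.
C₁ = κ₁ε₀A₁/d = 1.00 × 8.85×10⁻¹² × 5.66×10⁻⁴ / 7.54×10⁻⁶ = 6.65×10⁻¹⁰ F.
C₂ = κ₂ε₀A₂/d = 3.14 × 8.85×10⁻¹² × 1.09×10⁻³ / 7.54×10⁻⁶ = 4.02×10⁻⁹ F.
C = C₁ + C₂ = 4.68×10⁻⁹ F.
U = ½CV² = ½ × 4.68×10⁻⁹ × (949)² = 2.11×10⁻³ J.

U ≈ 2.11 mJ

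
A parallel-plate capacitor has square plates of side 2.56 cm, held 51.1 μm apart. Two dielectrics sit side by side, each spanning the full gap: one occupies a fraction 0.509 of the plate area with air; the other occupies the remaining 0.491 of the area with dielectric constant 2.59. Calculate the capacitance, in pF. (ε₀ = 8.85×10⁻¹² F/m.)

A = (2.56 cm)² = 6.55×10⁻⁴ m².
Side-by-side slabs ⇒ two capacitors in parallel, each spanning the full gap.
C₁ = κ₁ε₀A₁/d = 1.00 × 8.85×10⁻¹² × 3.34×10⁻⁴ / 5.11×10⁻⁵ = 5.78×10⁻¹¹ F.
C₂ = κ₂ε₀A₂/d = 2.59 × 8.85×10⁻¹² × 3.22×10⁻⁴ / 5.11×10⁻⁵ = 1.44×10⁻¹⁰ F.
C = C₁ + C₂ = 2.02×10⁻¹⁰ F.

202 pF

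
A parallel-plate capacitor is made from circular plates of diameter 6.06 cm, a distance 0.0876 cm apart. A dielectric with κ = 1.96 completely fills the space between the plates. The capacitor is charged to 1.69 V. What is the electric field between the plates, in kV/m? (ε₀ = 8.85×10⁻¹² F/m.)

E = V/d = 1.69 / 8.76×10⁻⁴ = 1.93×10³ V/m.

1.93 kV/m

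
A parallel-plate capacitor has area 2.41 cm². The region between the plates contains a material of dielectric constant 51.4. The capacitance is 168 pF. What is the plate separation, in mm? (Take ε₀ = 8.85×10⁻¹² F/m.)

A = 2.41 cm² = 2.41×10⁻⁴ m².
d = κε₀A/C = 51.4 × 8.85×10⁻¹² × 2.41×10⁻⁴ / 1.68×10⁻¹⁰ = 6.53×10⁻⁴ m.

d ≈ 0.653 mm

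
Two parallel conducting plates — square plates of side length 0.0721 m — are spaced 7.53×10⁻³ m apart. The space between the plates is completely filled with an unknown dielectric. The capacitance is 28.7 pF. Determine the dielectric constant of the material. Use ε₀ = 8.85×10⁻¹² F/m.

A = (0.0721 m)² = 5.20×10⁻³ m².
κ = Cd/(ε₀A) = 2.87×10⁻¹¹ × 7.53×10⁻³ / (8.85×10⁻¹² × 5.20×10⁻³) = 4.70.

κ ≈ 4.70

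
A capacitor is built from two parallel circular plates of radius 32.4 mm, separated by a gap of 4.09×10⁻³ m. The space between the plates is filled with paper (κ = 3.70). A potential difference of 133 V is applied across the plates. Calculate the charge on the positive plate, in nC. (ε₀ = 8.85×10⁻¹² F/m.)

3.51 nC

A = π(32.4 mm)² = 3.30×10⁻³ m².
C = κε₀A/d = 3.70 × 8.85×10⁻¹² × 3.30×10⁻³ / 4.09×10⁻³ = 2.64×10⁻¹¹ F.
Q = CV = 2.64×10⁻¹¹ × 133 = 3.51×10⁻⁹ C.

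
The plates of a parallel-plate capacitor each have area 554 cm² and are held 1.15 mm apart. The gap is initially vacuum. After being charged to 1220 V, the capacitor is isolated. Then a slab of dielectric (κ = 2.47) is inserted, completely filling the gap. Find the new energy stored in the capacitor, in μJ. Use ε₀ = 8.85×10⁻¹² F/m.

U ≈ 128 μJ

A = 554 cm² = 5.54×10⁻² m².
Initially C₁ = ε₀A/d = 8.85×10⁻¹² × 5.54×10⁻² / 1.15×10⁻³ = 4.26×10⁻¹⁰ F.
U₁ = 3.17×10⁻⁴ J.
Isolated ⇒ Q is held fixed. C₂ = 2.47 C₁ and U = Q²/(2C), so U₂/U₁ = C₁/C₂ = 0.405.
U₂ = 0.405 × 3.17×10⁻⁴ = 1.28×10⁻⁴ J.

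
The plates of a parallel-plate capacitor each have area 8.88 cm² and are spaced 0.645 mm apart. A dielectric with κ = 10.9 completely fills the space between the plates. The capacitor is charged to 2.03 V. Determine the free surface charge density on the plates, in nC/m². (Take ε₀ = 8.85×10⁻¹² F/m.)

σ ≈ 304 nC/m²

A = 8.88 cm² = 8.88×10⁻⁴ m².
C = κε₀A/d = 10.9 × 8.85×10⁻¹² × 8.88×10⁻⁴ / 6.45×10⁻⁴ = 1.33×10⁻¹⁰ F.
σ = Q/A = CV/A = 1.33×10⁻¹⁰ × 2.03 / 8.88×10⁻⁴ = 3.04×10⁻⁷ C/m².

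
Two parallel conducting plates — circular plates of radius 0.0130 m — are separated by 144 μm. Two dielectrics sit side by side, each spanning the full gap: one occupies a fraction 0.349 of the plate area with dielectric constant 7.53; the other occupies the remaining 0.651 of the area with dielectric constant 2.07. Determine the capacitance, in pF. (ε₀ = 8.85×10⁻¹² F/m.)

A = π(0.0130 m)² = 5.31×10⁻⁴ m².
Side-by-side slabs ⇒ two capacitors in parallel, each spanning the full gap.
C₁ = κ₁ε₀A₁/d = 7.53 × 8.85×10⁻¹² × 1.85×10⁻⁴ / 1.44×10⁻⁴ = 8.58×10⁻¹¹ F.
C₂ = κ₂ε₀A₂/d = 2.07 × 8.85×10⁻¹² × 3.46×10⁻⁴ / 1.44×10⁻⁴ = 4.40×10⁻¹¹ F.
C = C₁ + C₂ = 1.30×10⁻¹⁰ F.

130 pF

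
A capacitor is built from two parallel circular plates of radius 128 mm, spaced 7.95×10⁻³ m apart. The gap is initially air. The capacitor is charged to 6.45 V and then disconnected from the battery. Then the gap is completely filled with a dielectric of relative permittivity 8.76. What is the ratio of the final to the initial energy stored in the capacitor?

0.114

Isolated ⇒ Q is held fixed.
C₂ = 8.76 C₁ and U = Q²/(2C), so U₂/U₁ = C₁/C₂ = 0.114.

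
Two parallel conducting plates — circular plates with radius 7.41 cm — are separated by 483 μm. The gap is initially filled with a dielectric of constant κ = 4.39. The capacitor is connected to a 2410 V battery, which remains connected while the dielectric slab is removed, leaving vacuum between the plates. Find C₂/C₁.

C = κε₀A/d scales with κ, so C₂/C₁ = 1/κ = 1/4.39 = 0.228.

0.228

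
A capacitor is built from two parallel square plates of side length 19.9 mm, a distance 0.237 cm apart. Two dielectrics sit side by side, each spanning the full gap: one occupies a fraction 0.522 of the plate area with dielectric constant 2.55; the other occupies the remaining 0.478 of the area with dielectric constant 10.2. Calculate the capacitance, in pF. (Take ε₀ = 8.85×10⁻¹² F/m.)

C ≈ 9.18 pF

A = (19.9 mm)² = 3.96×10⁻⁴ m².
Side-by-side slabs ⇒ two capacitors in parallel, each spanning the full gap.
C₁ = κ₁ε₀A₁/d = 2.55 × 8.85×10⁻¹² × 2.07×10⁻⁴ / 2.37×10⁻³ = 1.97×10⁻¹² F.
C₂ = κ₂ε₀A₂/d = 10.2 × 8.85×10⁻¹² × 1.89×10⁻⁴ / 2.37×10⁻³ = 7.21×10⁻¹² F.
C = C₁ + C₂ = 9.18×10⁻¹² F.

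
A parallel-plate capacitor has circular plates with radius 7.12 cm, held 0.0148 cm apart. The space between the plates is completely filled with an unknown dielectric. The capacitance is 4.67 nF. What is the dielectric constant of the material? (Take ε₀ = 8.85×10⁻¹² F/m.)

A = π(7.12 cm)² = 1.59×10⁻² m².
κ = Cd/(ε₀A) = 4.67×10⁻⁹ × 1.48×10⁻⁴ / (8.85×10⁻¹² × 1.59×10⁻²) = 4.90.

4.90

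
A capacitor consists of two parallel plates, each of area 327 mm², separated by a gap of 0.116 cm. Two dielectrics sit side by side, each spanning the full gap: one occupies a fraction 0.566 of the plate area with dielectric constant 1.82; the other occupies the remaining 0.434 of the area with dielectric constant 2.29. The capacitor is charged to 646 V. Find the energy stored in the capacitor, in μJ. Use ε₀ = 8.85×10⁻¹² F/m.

1.05 μJ

A = 327 mm² = 3.27×10⁻⁴ m².
Side-by-side slabs ⇒ two capacitors in parallel, each spanning the full gap.
C₁ = κ₁ε₀A₁/d = 1.82 × 8.85×10⁻¹² × 1.85×10⁻⁴ / 1.16×10⁻³ = 2.57×10⁻¹² F.
C₂ = κ₂ε₀A₂/d = 2.29 × 8.85×10⁻¹² × 1.42×10⁻⁴ / 1.16×10⁻³ = 2.48×10⁻¹² F.
C = C₁ + C₂ = 5.05×10⁻¹² F.
U = ½CV² = ½ × 5.05×10⁻¹² × (646)² = 1.05×10⁻⁶ J.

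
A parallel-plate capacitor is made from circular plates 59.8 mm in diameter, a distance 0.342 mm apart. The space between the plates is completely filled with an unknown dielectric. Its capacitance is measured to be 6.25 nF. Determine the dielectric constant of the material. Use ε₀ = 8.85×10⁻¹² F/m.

86.0

A = π(59.8/2 mm)² = 2.81×10⁻³ m².
κ = Cd/(ε₀A) = 6.25×10⁻⁹ × 3.42×10⁻⁴ / (8.85×10⁻¹² × 2.81×10⁻³) = 86.0.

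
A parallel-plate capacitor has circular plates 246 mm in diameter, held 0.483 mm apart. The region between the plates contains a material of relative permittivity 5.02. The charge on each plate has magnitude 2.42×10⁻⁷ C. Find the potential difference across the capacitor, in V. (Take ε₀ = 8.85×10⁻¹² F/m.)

A = π(246/2 mm)² = 4.75×10⁻² m².
C = κε₀A/d = 5.02 × 8.85×10⁻¹² × 4.75×10⁻² / 4.83×10⁻⁴ = 4.37×10⁻⁹ F.
V = Q/C = 2.42×10⁻⁷ / 4.37×10⁻⁹ = 55.4 V.

V ≈ 55.4 V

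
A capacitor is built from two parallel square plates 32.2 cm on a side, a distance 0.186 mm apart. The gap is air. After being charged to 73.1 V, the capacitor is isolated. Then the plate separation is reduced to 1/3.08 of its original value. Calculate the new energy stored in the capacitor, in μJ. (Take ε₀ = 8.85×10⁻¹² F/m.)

A = (32.2 cm)² = 0.104 m².
Initially C₁ = ε₀A/d = 8.85×10⁻¹² × 0.104 / 1.86×10⁻⁴ = 4.93×10⁻⁹ F.
U₁ = 1.32×10⁻⁵ J.
Isolated ⇒ Q is held fixed. C₂ = 3.08 C₁ and U = Q²/(2C), so U₂/U₁ = C₁/C₂ = 0.325.
U₂ = 0.325 × 1.32×10⁻⁵ = 4.28×10⁻⁶ J.

U ≈ 4.28 μJ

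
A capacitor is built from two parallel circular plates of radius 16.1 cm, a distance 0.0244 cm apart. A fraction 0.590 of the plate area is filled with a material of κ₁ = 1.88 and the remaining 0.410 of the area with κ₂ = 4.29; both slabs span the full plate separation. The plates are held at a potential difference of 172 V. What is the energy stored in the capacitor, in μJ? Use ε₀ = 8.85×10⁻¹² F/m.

A = π(16.1 cm)² = 8.14×10⁻² m².
Side-by-side slabs ⇒ two capacitors in parallel, each spanning the full gap.
C₁ = κ₁ε₀A₁/d = 1.88 × 8.85×10⁻¹² × 4.80×10⁻² / 2.44×10⁻⁴ = 3.28×10⁻⁹ F.
C₂ = κ₂ε₀A₂/d = 4.29 × 8.85×10⁻¹² × 3.34×10⁻² / 2.44×10⁻⁴ = 5.20×10⁻⁹ F.
C = C₁ + C₂ = 8.47×10⁻⁹ F.
U = ½CV² = ½ × 8.47×10⁻⁹ × (172)² = 1.25×10⁻⁴ J.

125 μJ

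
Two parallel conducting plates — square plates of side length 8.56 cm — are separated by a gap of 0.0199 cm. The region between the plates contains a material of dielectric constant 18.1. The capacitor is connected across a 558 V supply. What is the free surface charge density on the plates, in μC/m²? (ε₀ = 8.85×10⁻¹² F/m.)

σ ≈ 449 μC/m²

A = (8.56 cm)² = 7.33×10⁻³ m².
C = κε₀A/d = 18.1 × 8.85×10⁻¹² × 7.33×10⁻³ / 1.99×10⁻⁴ = 5.90×10⁻⁹ F.
σ = Q/A = CV/A = 5.90×10⁻⁹ × 558 / 7.33×10⁻³ = 4.49×10⁻⁴ C/m².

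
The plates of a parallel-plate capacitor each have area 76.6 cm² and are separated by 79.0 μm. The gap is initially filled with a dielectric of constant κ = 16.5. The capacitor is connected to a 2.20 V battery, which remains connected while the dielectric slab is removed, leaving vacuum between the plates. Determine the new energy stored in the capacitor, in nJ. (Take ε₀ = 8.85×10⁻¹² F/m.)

U ≈ 2.08 nJ

A = 76.6 cm² = 7.66×10⁻³ m².
Initially C₁ = κε₀A/d = 16.5 × 8.85×10⁻¹² × 7.66×10⁻³ / 7.90×10⁻⁵ = 1.42×10⁻⁸ F.
U₁ = 3.43×10⁻⁸ J.
Battery connected ⇒ V is held fixed. C₂ = 0.0606 C₁ and U = ½CV², so U₂/U₁ = C₂/C₁ = 0.0606.
U₂ = 0.0606 × 3.43×10⁻⁸ = 2.08×10⁻⁹ J.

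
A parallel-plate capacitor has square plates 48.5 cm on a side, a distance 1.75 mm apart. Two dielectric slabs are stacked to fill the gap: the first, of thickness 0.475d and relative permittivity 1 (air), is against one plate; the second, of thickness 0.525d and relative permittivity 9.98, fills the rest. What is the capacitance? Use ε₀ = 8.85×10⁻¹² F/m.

2.25 nF

A = (48.5 cm)² = 0.235 m².
Stacked slabs ⇒ two capacitors in series, each with the full plate area.
C₁ = κ₁ε₀A/d₁ = 1.00 × 8.85×10⁻¹² × 0.235 / 8.31×10⁻⁴ = 2.50×10⁻⁹ F.
C₂ = κ₂ε₀A/d₂ = 9.98 × 8.85×10⁻¹² × 0.235 / 9.19×10⁻⁴ = 2.26×10⁻⁸ F.
C = (1/C₁ + 1/C₂)⁻¹ = 2.25×10⁻⁹ F.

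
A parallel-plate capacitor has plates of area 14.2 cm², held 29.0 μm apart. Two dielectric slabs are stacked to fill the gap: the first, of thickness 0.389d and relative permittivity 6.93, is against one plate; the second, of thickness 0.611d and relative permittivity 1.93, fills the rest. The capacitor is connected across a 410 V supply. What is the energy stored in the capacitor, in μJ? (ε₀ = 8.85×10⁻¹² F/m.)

A = 14.2 cm² = 1.42×10⁻³ m².
Stacked slabs ⇒ two capacitors in series, each with the full plate area.
C₁ = κ₁ε₀A/d₁ = 6.93 × 8.85×10⁻¹² × 1.42×10⁻³ / 1.13×10⁻⁵ = 7.72×10⁻⁹ F.
C₂ = κ₂ε₀A/d₂ = 1.93 × 8.85×10⁻¹² × 1.42×10⁻³ / 1.77×10⁻⁵ = 1.37×10⁻⁹ F.
C = (1/C₁ + 1/C₂)⁻¹ = 1.16×10⁻⁹ F.
U = ½CV² = ½ × 1.16×10⁻⁹ × (410)² = 9.77×10⁻⁵ J.

97.7 μJ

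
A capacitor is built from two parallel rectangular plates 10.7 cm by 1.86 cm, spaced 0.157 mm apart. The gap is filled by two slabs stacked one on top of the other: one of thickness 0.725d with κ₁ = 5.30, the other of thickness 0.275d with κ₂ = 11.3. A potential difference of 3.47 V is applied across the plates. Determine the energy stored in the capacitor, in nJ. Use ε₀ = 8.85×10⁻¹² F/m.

A = 10.7 × 1.86 cm² = 1.99×10⁻³ m².
Stacked slabs ⇒ two capacitors in series, each with the full plate area.
C₁ = κ₁ε₀A/d₁ = 5.30 × 8.85×10⁻¹² × 1.99×10⁻³ / 1.14×10⁻⁴ = 8.20×10⁻¹⁰ F.
C₂ = κ₂ε₀A/d₂ = 11.3 × 8.85×10⁻¹² × 1.99×10⁻³ / 4.32×10⁻⁵ = 4.61×10⁻⁹ F.
C = (1/C₁ + 1/C₂)⁻¹ = 6.96×10⁻¹⁰ F.
U = ½CV² = ½ × 6.96×10⁻¹⁰ × (3.47)² = 4.19×10⁻⁹ J.

U ≈ 4.19 nJ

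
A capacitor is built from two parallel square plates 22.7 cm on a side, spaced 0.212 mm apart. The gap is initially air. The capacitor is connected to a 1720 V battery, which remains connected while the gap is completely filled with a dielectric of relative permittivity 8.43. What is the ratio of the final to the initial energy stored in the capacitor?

Battery connected ⇒ V is held fixed.
C₂ = 8.43 C₁ and U = ½CV², so U₂/U₁ = C₂/C₁ = 8.43.

8.43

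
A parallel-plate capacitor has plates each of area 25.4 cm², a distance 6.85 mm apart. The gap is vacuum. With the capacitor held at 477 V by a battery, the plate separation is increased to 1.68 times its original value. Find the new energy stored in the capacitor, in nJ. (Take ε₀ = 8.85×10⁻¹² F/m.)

U ≈ 222 nJ

A = 25.4 cm² = 2.54×10⁻³ m².
Initially C₁ = ε₀A/d = 8.85×10⁻¹² × 2.54×10⁻³ / 6.85×10⁻³ = 3.28×10⁻¹² F.
U₁ = 3.73×10⁻⁷ J.
Battery connected ⇒ V is held fixed. C₂ = 0.595 C₁ and U = ½CV², so U₂/U₁ = C₂/C₁ = 0.595.
U₂ = 0.595 × 3.73×10⁻⁷ = 2.22×10⁻⁷ J.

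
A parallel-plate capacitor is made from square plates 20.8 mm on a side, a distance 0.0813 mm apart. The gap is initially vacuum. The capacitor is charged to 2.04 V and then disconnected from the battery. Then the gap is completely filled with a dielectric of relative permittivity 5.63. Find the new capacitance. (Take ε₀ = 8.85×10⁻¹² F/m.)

265 pF

A = (20.8 mm)² = 4.33×10⁻⁴ m².
Initially C₁ = ε₀A/d = 8.85×10⁻¹² × 4.33×10⁻⁴ / 8.13×10⁻⁵ = 4.71×10⁻¹¹ F.
C = κε₀A/d scales with κ, so C₂/C₁ = κ = 5.63.
C₂ = 5.63 × 4.71×10⁻¹¹ = 2.65×10⁻¹⁰ F.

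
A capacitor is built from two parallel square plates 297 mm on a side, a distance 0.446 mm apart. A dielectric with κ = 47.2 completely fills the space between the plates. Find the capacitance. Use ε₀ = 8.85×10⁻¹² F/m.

C ≈ 82.6 nF

A = (297 mm)² = 8.82×10⁻² m².
C = κε₀A/d = 47.2 × 8.85×10⁻¹² × 8.82×10⁻² / 4.46×10⁻⁴ = 8.26×10⁻⁸ F.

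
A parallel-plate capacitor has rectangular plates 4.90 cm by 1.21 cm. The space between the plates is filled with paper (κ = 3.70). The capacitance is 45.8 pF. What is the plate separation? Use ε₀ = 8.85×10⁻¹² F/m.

424 μm

A = 4.90 × 1.21 cm² = 5.93×10⁻⁴ m².
d = κε₀A/C = 3.70 × 8.85×10⁻¹² × 5.93×10⁻⁴ / 4.58×10⁻¹¹ = 4.24×10⁻⁴ m.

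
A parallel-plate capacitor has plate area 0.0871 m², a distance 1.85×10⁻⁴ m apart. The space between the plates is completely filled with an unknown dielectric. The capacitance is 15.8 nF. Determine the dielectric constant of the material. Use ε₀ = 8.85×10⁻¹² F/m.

3.79

κ = Cd/(ε₀A) = 1.58×10⁻⁸ × 1.85×10⁻⁴ / (8.85×10⁻¹² × 8.71×10⁻²) = 3.79.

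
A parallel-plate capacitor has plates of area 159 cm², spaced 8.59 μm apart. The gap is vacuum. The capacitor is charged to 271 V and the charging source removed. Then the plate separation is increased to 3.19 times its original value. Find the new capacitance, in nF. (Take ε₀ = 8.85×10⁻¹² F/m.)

A = 159 cm² = 1.59×10⁻² m².
Initially C₁ = ε₀A/d = 8.85×10⁻¹² × 1.59×10⁻² / 8.59×10⁻⁶ = 1.64×10⁻⁸ F.
C = ε₀A/d scales as 1/d, so C₂/C₁ = d₁/d₂ = 1/3.19 = 0.313.
C₂ = 0.313 × 1.64×10⁻⁸ = 5.14×10⁻⁹ F.

5.14 nF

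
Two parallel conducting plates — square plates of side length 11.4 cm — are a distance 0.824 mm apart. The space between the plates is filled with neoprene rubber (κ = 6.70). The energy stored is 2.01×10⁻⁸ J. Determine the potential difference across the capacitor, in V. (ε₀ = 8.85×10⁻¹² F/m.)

A = (11.4 cm)² = 1.30×10⁻² m².
C = κε₀A/d = 6.70 × 8.85×10⁻¹² × 1.30×10⁻² / 8.24×10⁻⁴ = 9.35×10⁻¹⁰ F.
V = √(2U/C) = √(2 × 2.01×10⁻⁸ / 9.35×10⁻¹⁰) = 6.56 V.

V ≈ 6.56 V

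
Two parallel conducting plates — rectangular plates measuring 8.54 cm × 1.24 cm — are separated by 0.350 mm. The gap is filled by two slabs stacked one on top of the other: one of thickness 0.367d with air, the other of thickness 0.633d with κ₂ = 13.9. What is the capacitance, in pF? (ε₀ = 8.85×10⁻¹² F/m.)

64.9 pF

A = 8.54 × 1.24 cm² = 1.06×10⁻³ m².
Stacked slabs ⇒ two capacitors in series, each with the full plate area.
C₁ = κ₁ε₀A/d₁ = 1.00 × 8.85×10⁻¹² × 1.06×10⁻³ / 1.28×10⁻⁴ = 7.30×10⁻¹¹ F.
C₂ = κ₂ε₀A/d₂ = 13.9 × 8.85×10⁻¹² × 1.06×10⁻³ / 2.22×10⁻⁴ = 5.88×10⁻¹⁰ F.
C = (1/C₁ + 1/C₂)⁻¹ = 6.49×10⁻¹¹ F.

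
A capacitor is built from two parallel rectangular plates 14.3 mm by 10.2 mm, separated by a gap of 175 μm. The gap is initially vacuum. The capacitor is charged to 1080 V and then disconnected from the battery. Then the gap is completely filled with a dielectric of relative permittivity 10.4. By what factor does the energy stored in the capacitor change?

U₂/U₁ ≈ 0.0962

Isolated ⇒ Q is held fixed.
C₂ = 10.4 C₁ and U = Q²/(2C), so U₂/U₁ = C₁/C₂ = 0.0962.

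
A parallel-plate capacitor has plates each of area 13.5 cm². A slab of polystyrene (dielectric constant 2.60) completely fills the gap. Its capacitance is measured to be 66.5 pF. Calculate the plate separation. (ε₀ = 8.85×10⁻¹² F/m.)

d ≈ 467 μm

A = 13.5 cm² = 1.35×10⁻³ m².
d = κε₀A/C = 2.60 × 8.85×10⁻¹² × 1.35×10⁻³ / 6.65×10⁻¹¹ = 4.67×10⁻⁴ m.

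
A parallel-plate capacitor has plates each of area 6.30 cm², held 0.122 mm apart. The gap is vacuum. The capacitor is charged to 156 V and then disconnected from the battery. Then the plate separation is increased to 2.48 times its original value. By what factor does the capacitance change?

C₂/C₁ ≈ 0.403

C = ε₀A/d scales as 1/d, so C₂/C₁ = d₁/d₂ = 1/2.48 = 0.403.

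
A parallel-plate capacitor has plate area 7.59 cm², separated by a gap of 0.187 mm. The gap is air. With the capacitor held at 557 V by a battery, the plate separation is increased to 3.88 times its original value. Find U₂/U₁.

0.258

Battery connected ⇒ V is held fixed.
C₂ = 0.258 C₁ and U = ½CV², so U₂/U₁ = C₂/C₁ = 0.258.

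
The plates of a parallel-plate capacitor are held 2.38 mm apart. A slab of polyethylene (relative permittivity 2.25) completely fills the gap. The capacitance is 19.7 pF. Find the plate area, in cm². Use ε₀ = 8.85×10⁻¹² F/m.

23.5 cm²

A = Cd/(κε₀) = 1.97×10⁻¹¹ × 2.38×10⁻³ / (2.25 × 8.85×10⁻¹²) = 2.35×10⁻³ m².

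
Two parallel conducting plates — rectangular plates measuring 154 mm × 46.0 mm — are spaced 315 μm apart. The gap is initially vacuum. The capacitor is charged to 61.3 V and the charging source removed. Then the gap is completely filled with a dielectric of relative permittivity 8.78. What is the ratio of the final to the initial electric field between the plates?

Isolated ⇒ Q is held fixed.
V₂ = Q/C₂ = V₁/8.78; E = V/d, so E₂/E₁ = (V₂/V₁)(d₁/d₂) = 0.114.

E₂/E₁ ≈ 0.114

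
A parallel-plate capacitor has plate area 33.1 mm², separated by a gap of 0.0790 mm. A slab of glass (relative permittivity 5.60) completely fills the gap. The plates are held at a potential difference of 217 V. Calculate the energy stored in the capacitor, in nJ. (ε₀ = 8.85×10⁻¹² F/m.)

A = 33.1 mm² = 3.31×10⁻⁵ m².
C = κε₀A/d = 5.60 × 8.85×10⁻¹² × 3.31×10⁻⁵ / 7.90×10⁻⁵ = 2.08×10⁻¹¹ F.
U = ½CV² = ½ × 2.08×10⁻¹¹ × (217)² = 4.89×10⁻⁷ J.

489 nJ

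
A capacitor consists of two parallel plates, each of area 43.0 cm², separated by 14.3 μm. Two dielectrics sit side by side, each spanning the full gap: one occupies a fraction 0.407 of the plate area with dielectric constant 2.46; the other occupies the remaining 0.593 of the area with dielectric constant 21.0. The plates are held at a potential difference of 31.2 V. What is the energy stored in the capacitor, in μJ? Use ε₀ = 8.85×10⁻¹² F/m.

A = 43.0 cm² = 4.30×10⁻³ m².
Side-by-side slabs ⇒ two capacitors in parallel, each spanning the full gap.
C₁ = κ₁ε₀A₁/d = 2.46 × 8.85×10⁻¹² × 1.75×10⁻³ / 1.43×10⁻⁵ = 2.66×10⁻⁹ F.
C₂ = κ₂ε₀A₂/d = 21.0 × 8.85×10⁻¹² × 2.55×10⁻³ / 1.43×10⁻⁵ = 3.31×10⁻⁸ F.
C = C₁ + C₂ = 3.58×10⁻⁸ F.
U = ½CV² = ½ × 3.58×10⁻⁸ × (31.2)² = 1.74×10⁻⁵ J.

17.4 μJ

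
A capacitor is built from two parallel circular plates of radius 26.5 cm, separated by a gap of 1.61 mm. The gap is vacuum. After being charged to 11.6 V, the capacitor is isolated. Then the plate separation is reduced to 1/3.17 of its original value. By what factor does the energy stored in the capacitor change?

0.315

Isolated ⇒ Q is held fixed.
C₂ = 3.17 C₁ and U = Q²/(2C), so U₂/U₁ = C₁/C₂ = 0.315.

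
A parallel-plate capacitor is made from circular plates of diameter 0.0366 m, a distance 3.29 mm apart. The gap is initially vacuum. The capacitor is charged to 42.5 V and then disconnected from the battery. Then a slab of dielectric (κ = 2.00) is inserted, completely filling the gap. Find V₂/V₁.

V₂/V₁ ≈ 0.500

Isolated ⇒ Q is held fixed.
C₂ = 2.00 C₁ and V = Q/C, so V₂/V₁ = C₁/C₂ = 0.500.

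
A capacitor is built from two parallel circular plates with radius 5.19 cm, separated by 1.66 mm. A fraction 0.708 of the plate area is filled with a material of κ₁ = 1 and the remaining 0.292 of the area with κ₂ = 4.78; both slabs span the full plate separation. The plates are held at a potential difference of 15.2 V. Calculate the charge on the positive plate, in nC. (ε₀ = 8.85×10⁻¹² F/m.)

A = π(5.19 cm)² = 8.46×10⁻³ m².
Side-by-side slabs ⇒ two capacitors in parallel, each spanning the full gap.
C₁ = κ₁ε₀A₁/d = 1.00 × 8.85×10⁻¹² × 5.99×10⁻³ / 1.66×10⁻³ = 3.19×10⁻¹¹ F.
C₂ = κ₂ε₀A₂/d = 4.78 × 8.85×10⁻¹² × 2.47×10⁻³ / 1.66×10⁻³ = 6.30×10⁻¹¹ F.
C = C₁ + C₂ = 9.49×10⁻¹¹ F.
Q = CV = 9.49×10⁻¹¹ × 15.2 = 1.44×10⁻⁹ C.

Q ≈ 1.44 nC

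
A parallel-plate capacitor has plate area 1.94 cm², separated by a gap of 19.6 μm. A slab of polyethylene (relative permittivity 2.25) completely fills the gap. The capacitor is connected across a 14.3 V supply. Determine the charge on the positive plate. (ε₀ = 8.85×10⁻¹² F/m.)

2.82 nC

A = 1.94 cm² = 1.94×10⁻⁴ m².
C = κε₀A/d = 2.25 × 8.85×10⁻¹² × 1.94×10⁻⁴ / 1.96×10⁻⁵ = 1.97×10⁻¹⁰ F.
Q = CV = 1.97×10⁻¹⁰ × 14.3 = 2.82×10⁻⁹ C.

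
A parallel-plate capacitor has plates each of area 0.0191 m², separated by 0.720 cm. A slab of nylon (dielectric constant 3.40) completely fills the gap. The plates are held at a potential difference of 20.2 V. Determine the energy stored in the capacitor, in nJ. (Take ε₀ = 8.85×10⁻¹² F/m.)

C = κε₀A/d = 3.40 × 8.85×10⁻¹² × 1.91×10⁻² / 7.20×10⁻³ = 7.98×10⁻¹¹ F.
U = ½CV² = ½ × 7.98×10⁻¹¹ × (20.2)² = 1.63×10⁻⁸ J.

U ≈ 16.3 nJ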